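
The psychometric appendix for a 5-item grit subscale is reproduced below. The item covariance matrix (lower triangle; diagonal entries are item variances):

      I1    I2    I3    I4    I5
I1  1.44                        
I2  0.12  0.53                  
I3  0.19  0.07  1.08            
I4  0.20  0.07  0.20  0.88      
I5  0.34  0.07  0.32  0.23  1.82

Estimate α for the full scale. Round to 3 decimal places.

ΣVar(i) = 1.44 + 0.53 + 1.08 + 0.88 + 1.82 = 5.75
Sum of off-diagonal covariances = 1.81
Var(T) = 5.75 + 2 × 1.81 = 9.37
α = (k/(k−1))·(1 − ΣVar(i)/Var(T)) = (5/4)·(1 − 5.75/9.37) = 0.483

α = 0.483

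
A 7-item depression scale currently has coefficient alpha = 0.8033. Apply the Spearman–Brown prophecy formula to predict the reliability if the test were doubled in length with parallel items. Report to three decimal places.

predicted reliability = 0.891

Length factor m = 2
α' = m·α / (1 + (m−1)·α)
   = 2 × 0.8033 / (1 + (2 − 1) × 0.8033)
   = 1.6066 / 1.8033 = 0.891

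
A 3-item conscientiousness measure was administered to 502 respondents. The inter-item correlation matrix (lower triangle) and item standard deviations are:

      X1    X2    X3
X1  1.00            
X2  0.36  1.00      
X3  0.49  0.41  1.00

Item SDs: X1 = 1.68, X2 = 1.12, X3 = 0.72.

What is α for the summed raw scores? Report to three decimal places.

α = 0.616

Σσ²ᵢ = 1.68² + 1.12² + 0.72² = 4.5952
Covariances σ_ij = r_ij · s_i · s_j:
  σ(X1,X2) = 0.36 × 1.68 × 1.12 = 0.6774
  σ(X1,X3) = 0.49 × 1.68 × 0.72 = 0.5927
  σ(X2,X3) = 0.41 × 1.12 × 0.72 = 0.3306
σ²_T = Σσ²ᵢ + 2·Σσ_ij = 4.5952 + 2 × 1.6007 = 7.7966
α = (3/2)·(1 − 4.5952/7.7966) = 0.616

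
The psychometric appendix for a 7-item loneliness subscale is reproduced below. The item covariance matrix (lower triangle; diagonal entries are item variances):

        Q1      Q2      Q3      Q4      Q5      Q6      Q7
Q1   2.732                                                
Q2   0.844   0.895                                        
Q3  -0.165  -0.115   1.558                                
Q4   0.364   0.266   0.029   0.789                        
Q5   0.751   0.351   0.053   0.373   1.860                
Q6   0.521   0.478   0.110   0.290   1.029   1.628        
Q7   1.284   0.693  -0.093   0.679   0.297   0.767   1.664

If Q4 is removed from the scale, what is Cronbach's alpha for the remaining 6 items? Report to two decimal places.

Cronbach's alpha = 0.68

Remaining items: Q1, Q2, Q3, Q5, Q6, Q7 (k = 6).
Σσᵢ² = 2.732 + 0.895 + 1.558 + 1.860 + 1.628 + 1.664 = 10.337
total variance = 10.337 + 2 × 6.805 = 23.947
α (item deleted) = (6/5)·(1 − 10.337/23.947) = 0.68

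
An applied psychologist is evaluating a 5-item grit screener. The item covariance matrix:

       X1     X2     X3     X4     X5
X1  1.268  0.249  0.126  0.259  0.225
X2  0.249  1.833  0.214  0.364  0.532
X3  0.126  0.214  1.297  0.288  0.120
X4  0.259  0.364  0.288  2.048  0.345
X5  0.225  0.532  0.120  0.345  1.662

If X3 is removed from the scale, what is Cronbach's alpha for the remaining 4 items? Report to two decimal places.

Remaining items: X1, X2, X4, X5 (k = 4).
Σσ²ᵢ = 1.268 + 1.833 + 2.048 + 1.662 = 6.811
Var(T) = 6.811 + 2 × 1.974 = 10.759
α (item deleted) = (4/3)·(1 − 6.811/10.759) = 0.49

Cronbach's alpha = 0.49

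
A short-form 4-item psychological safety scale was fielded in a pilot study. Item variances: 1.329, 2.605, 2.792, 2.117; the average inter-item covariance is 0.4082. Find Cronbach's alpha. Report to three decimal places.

α = 0.475

Σσ²ᵢ = 1.329 + 2.605 + 2.792 + 2.117 = 8.843
Sum of the 6 distinct covariances = 6 × 0.4082 = 2.4492
σ²_T = Σσ²ᵢ + 2·Σcov = 8.843 + 2 × 2.4492 = 13.7414
α = (4/3)·(1 − 8.843/13.7414) = 0.475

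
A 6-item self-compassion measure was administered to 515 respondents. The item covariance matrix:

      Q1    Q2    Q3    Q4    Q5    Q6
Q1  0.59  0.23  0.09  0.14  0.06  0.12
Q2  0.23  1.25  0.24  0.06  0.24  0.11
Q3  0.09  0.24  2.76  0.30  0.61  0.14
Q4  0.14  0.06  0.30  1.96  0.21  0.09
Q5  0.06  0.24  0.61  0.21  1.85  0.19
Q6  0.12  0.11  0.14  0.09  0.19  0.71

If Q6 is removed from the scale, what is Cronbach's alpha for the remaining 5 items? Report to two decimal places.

Remaining items: Q1, Q2, Q3, Q4, Q5 (k = 5).
sum of item variances = 0.59 + 1.25 + 2.76 + 1.96 + 1.85 = 8.41
σ²_T = 8.41 + 2 × 2.18 = 12.77
α (item deleted) = (5/4)·(1 − 8.41/12.77) = 0.43

α = 0.43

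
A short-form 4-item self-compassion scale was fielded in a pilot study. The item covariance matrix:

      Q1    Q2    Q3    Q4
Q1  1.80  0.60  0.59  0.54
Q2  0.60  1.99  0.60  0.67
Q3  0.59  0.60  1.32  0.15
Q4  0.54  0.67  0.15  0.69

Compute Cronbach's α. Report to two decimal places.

Cronbach's α = 0.69

sum of item variances = 1.80 + 1.99 + 1.32 + 0.69 = 5.80
Sum of off-diagonal covariances = 3.15
σ²_T = 5.80 + 2 × 3.15 = 12.10
α = (k/(k−1))·(1 − sum of item variances/σ²_T) = (4/3)·(1 − 5.80/12.10) = 0.69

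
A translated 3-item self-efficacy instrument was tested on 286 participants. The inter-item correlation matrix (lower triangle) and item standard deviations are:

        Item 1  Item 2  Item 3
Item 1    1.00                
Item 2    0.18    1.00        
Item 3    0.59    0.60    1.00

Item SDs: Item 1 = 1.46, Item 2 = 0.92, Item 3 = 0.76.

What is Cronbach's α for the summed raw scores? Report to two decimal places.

Σσ²ᵢ = 1.46² + 0.92² + 0.76² = 3.5556
Covariances σ_ij = r_ij · s_i · s_j:
  σ(Item 1,Item 2) = 0.18 × 1.46 × 0.92 = 0.2418
  σ(Item 1,Item 3) = 0.59 × 1.46 × 0.76 = 0.6547
  σ(Item 2,Item 3) = 0.60 × 0.92 × 0.76 = 0.4195
σ²_T = Σσ²ᵢ + 2·Σσ_ij = 3.5556 + 2 × 1.3160 = 6.1876
α = (3/2)·(1 − 3.5556/6.1876) = 0.64

α = 0.64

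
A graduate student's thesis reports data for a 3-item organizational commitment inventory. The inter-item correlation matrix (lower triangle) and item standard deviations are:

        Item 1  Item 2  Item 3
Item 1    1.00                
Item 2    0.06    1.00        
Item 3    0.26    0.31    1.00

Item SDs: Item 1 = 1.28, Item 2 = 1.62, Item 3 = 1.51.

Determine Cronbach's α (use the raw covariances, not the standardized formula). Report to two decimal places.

Σσ²ᵢ = 1.28² + 1.62² + 1.51² = 6.5429
Covariances σ_ij = r_ij · s_i · s_j:
  σ(Item 1,Item 2) = 0.06 × 1.28 × 1.62 = 0.1244
  σ(Item 1,Item 3) = 0.26 × 1.28 × 1.51 = 0.5025
  σ(Item 2,Item 3) = 0.31 × 1.62 × 1.51 = 0.7583
σ²_T = Σσ²ᵢ + 2·Σσ_ij = 6.5429 + 2 × 1.3852 = 9.3133
α = (3/2)·(1 − 6.5429/9.3133) = 0.45

Cronbach's α = 0.45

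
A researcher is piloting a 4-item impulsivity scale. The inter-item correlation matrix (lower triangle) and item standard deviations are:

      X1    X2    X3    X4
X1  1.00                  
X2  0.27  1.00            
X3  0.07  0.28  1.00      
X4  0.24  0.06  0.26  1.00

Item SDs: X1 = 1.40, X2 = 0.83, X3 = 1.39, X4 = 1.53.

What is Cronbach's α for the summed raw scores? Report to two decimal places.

Σσ²ᵢ = 1.40² + 0.83² + 1.39² + 1.53² = 6.9219
Covariances σ_ij = r_ij · s_i · s_j:
  σ(X1,X2) = 0.27 × 1.40 × 0.83 = 0.3137
  σ(X1,X3) = 0.07 × 1.40 × 1.39 = 0.1362
  σ(X1,X4) = 0.24 × 1.40 × 1.53 = 0.5141
  σ(X2,X3) = 0.28 × 0.83 × 1.39 = 0.3230
  σ(X2,X4) = 0.06 × 0.83 × 1.53 = 0.0762
  σ(X3,X4) = 0.26 × 1.39 × 1.53 = 0.5529
σ²_T = Σσ²ᵢ + 2·Σσ_ij = 6.9219 + 2 × 1.9161 = 10.7541
α = (4/3)·(1 − 6.9219/10.7541) = 0.48

α = 0.48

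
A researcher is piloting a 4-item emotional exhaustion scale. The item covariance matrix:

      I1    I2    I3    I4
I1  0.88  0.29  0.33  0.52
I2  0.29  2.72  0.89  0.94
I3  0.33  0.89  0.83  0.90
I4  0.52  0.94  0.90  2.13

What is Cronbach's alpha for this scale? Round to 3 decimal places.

α = 0.722

Σσ²ᵢ = 0.88 + 2.72 + 0.83 + 2.13 = 6.56
Sum of off-diagonal covariances = 3.87
total variance = 6.56 + 2 × 3.87 = 14.30
α = (k/(k−1))·(1 − Σσ²ᵢ/total variance) = (4/3)·(1 − 6.56/14.30) = 0.722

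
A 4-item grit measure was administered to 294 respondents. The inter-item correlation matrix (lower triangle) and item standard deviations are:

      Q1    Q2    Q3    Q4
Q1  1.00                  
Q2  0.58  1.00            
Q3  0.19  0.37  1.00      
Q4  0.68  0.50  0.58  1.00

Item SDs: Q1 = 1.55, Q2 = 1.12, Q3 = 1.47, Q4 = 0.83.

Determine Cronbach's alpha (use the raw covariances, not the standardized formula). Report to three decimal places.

Σσ²ᵢ = 1.55² + 1.12² + 1.47² + 0.83² = 6.5067
Covariances σ_ij = r_ij · s_i · s_j:
  σ(Q1,Q2) = 0.58 × 1.55 × 1.12 = 1.0069
  σ(Q1,Q3) = 0.19 × 1.55 × 1.47 = 0.4329
  σ(Q1,Q4) = 0.68 × 1.55 × 0.83 = 0.8748
  σ(Q2,Q3) = 0.37 × 1.12 × 1.47 = 0.6092
  σ(Q2,Q4) = 0.50 × 1.12 × 0.83 = 0.4648
  σ(Q3,Q4) = 0.58 × 1.47 × 0.83 = 0.7077
σ²_T = Σσ²ᵢ + 2·Σσ_ij = 6.5067 + 2 × 4.0963 = 14.6993
α = (4/3)·(1 − 6.5067/14.6993) = 0.743

Cronbach's alpha = 0.743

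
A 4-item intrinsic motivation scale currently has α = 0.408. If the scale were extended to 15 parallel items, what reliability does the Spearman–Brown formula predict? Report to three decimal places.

Length factor m = 15/4 = 3.7500
α' = m·α / (1 + (m−1)·α)
   = 15/4 × 0.408 / (1 + (15/4 − 1) × 0.408)
   = 1.5300 / 2.1220 = 0.721

predicted reliability = 0.721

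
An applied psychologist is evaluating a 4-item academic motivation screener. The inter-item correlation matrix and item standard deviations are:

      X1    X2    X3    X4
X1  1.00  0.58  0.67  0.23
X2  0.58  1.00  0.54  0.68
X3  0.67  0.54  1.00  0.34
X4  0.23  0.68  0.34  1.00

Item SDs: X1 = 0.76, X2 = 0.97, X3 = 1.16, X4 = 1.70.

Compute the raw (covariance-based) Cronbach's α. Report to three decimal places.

Cronbach's α = 0.751

Σσ²ᵢ = 0.76² + 0.97² + 1.16² + 1.70² = 5.7541
Covariances σ_ij = r_ij · s_i · s_j:
  σ(X1,X2) = 0.58 × 0.76 × 0.97 = 0.4276
  σ(X1,X3) = 0.67 × 0.76 × 1.16 = 0.5907
  σ(X1,X4) = 0.23 × 0.76 × 1.70 = 0.2972
  σ(X2,X3) = 0.54 × 0.97 × 1.16 = 0.6076
  σ(X2,X4) = 0.68 × 0.97 × 1.70 = 1.1213
  σ(X3,X4) = 0.34 × 1.16 × 1.70 = 0.6705
σ²_T = Σσ²ᵢ + 2·Σσ_ij = 5.7541 + 2 × 3.7149 = 13.1839
α = (4/3)·(1 − 5.7541/13.1839) = 0.751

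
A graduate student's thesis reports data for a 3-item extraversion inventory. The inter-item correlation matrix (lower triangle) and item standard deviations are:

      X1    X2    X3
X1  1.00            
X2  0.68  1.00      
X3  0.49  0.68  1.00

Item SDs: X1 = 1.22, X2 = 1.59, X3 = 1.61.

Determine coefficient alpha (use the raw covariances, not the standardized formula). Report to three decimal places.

Σσ²ᵢ = 1.22² + 1.59² + 1.61² = 6.6086
Covariances σ_ij = r_ij · s_i · s_j:
  σ(X1,X2) = 0.68 × 1.22 × 1.59 = 1.3191
  σ(X1,X3) = 0.49 × 1.22 × 1.61 = 0.9625
  σ(X2,X3) = 0.68 × 1.59 × 1.61 = 1.7407
σ²_T = Σσ²ᵢ + 2·Σσ_ij = 6.6086 + 2 × 4.0223 = 14.6532
α = (3/2)·(1 − 6.6086/14.6532) = 0.823

coefficient alpha = 0.823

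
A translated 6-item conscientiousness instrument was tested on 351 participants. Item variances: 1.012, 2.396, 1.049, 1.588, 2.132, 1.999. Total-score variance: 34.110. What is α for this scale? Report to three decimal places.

α = 0.842

Σσ²ᵢ = 1.012 + 2.396 + 1.049 + 1.588 + 2.132 + 1.999 = 10.176
α = (k/(k−1))·(1 − Σσ²ᵢ/total variance) = (6/5)·(1 − 10.176/34.110) = 0.842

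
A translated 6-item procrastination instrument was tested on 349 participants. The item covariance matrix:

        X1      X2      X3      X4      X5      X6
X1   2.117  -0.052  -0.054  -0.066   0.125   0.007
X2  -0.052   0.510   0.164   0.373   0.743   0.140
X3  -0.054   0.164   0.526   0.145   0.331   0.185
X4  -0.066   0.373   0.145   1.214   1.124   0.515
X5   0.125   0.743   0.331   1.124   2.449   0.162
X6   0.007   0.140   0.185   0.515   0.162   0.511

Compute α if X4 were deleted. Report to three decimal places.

α = 0.455

Remaining items: X1, X2, X3, X5, X6 (k = 5).
sum of item variances = 2.117 + 0.510 + 0.526 + 2.449 + 0.511 = 6.113
Var(T) = 6.113 + 2 × 1.751 = 9.615
α (item deleted) = (5/4)·(1 − 6.113/9.615) = 0.455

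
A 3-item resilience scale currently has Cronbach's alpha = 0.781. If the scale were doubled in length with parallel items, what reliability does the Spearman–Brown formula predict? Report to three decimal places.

predicted reliability = 0.877

Length factor m = 2
α' = m·α / (1 + (m−1)·α)
   = 2 × 0.781 / (1 + (2 − 1) × 0.781)
   = 1.5620 / 1.7810 = 0.877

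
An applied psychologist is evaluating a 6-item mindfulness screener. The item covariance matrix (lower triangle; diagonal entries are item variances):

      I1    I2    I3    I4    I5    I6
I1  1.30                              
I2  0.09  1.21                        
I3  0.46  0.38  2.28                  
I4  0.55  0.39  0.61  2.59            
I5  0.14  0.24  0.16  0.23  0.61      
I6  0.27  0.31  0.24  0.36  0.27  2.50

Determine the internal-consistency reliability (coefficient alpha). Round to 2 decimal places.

coefficient alpha = 0.57

Σσ²ᵢ = 1.30 + 1.21 + 2.28 + 2.59 + 0.61 + 2.50 = 10.49
Σ_{i<j} σ_ij = 4.70
total variance = 10.49 + 2 × 4.70 = 19.89
α = (k/(k−1))·(1 − Σσ²ᵢ/total variance) = (6/5)·(1 − 10.49/19.89) = 0.57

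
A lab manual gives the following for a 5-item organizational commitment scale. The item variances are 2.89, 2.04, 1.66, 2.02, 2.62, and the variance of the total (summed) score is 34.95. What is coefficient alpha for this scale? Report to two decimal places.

Σσᵢ² = 2.89 + 2.04 + 1.66 + 2.02 + 2.62 = 11.23
α = (k/(k−1))·(1 − Σσᵢ²/total variance) = (5/4)·(1 − 11.23/34.95) = 0.85

α = 0.85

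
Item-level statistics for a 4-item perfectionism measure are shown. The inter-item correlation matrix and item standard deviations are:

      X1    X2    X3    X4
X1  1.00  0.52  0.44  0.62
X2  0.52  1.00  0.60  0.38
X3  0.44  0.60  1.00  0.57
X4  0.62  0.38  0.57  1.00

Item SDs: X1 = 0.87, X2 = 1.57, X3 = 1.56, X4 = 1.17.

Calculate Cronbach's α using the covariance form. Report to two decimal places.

Σσ²ᵢ = 0.87² + 1.57² + 1.56² + 1.17² = 7.0243
Covariances σ_ij = r_ij · s_i · s_j:
  σ(X1,X2) = 0.52 × 0.87 × 1.57 = 0.7103
  σ(X1,X3) = 0.44 × 0.87 × 1.56 = 0.5972
  σ(X1,X4) = 0.62 × 0.87 × 1.17 = 0.6311
  σ(X2,X3) = 0.60 × 1.57 × 1.56 = 1.4695
  σ(X2,X4) = 0.38 × 1.57 × 1.17 = 0.6980
  σ(X3,X4) = 0.57 × 1.56 × 1.17 = 1.0404
σ²_T = Σσ²ᵢ + 2·Σσ_ij = 7.0243 + 2 × 5.1465 = 17.3173
α = (4/3)·(1 − 7.0243/17.3173) = 0.79

Cronbach's α = 0.79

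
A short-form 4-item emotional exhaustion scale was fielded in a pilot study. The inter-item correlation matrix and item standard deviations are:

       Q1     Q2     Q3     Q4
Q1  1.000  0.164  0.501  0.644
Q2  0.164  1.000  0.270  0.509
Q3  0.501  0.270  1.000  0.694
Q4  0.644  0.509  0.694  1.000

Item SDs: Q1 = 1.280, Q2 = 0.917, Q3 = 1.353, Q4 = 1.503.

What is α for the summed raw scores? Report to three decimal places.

α = 0.788

Σσ²ᵢ = 1.280² + 0.917² + 1.353² + 1.503² = 6.5689
Covariances σ_ij = r_ij · s_i · s_j:
  σ(Q1,Q2) = 0.164 × 1.280 × 0.917 = 0.1925
  σ(Q1,Q3) = 0.501 × 1.280 × 1.353 = 0.8677
  σ(Q1,Q4) = 0.644 × 1.280 × 1.503 = 1.2390
  σ(Q2,Q3) = 0.270 × 0.917 × 1.353 = 0.3350
  σ(Q2,Q4) = 0.509 × 0.917 × 1.503 = 0.7015
  σ(Q3,Q4) = 0.694 × 1.353 × 1.503 = 1.4113
σ²_T = Σσ²ᵢ + 2·Σσ_ij = 6.5689 + 2 × 4.7470 = 16.0629
α = (4/3)·(1 − 6.5689/16.0629) = 0.788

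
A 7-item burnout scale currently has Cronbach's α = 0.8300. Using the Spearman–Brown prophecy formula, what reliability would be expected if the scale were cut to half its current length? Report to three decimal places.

predicted reliability = 0.709

Length factor m = 1/2
α' = m·α / (1 − (1−m)·α)
   = 1/2 × 0.8300 / (1 − (1 − 1/2) × 0.8300)
   = 0.4150 / 0.5850 = 0.709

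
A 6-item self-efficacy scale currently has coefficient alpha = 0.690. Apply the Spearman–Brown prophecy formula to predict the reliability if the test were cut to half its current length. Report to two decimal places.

Length factor m = 1/2
α' = m·α / (1 − (1−m)·α)
   = 1/2 × 0.690 / (1 − (1 − 1/2) × 0.690)
   = 0.3450 / 0.6550 = 0.53

predicted reliability = 0.53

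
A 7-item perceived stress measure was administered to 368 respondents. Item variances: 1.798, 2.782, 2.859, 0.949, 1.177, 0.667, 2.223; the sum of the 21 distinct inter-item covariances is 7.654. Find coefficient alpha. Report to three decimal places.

coefficient alpha = 0.643

Σσ²ᵢ = 1.798 + 2.782 + 2.859 + 0.949 + 1.177 + 0.667 + 2.223 = 12.455
Sum of distinct covariances = 7.654
σ²_total = Σσ²ᵢ + 2·Σcov = 12.455 + 2 × 7.654 = 27.763
α = (7/6)·(1 − 12.455/27.763) = 0.643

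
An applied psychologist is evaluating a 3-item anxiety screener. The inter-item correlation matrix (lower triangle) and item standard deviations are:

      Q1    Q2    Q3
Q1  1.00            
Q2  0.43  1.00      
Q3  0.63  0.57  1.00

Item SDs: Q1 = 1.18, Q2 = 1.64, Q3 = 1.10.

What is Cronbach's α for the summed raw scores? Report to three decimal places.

Σσ²ᵢ = 1.18² + 1.64² + 1.10² = 5.2920
Covariances σ_ij = r_ij · s_i · s_j:
  σ(Q1,Q2) = 0.43 × 1.18 × 1.64 = 0.8321
  σ(Q1,Q3) = 0.63 × 1.18 × 1.10 = 0.8177
  σ(Q2,Q3) = 0.57 × 1.64 × 1.10 = 1.0283
σ²_T = Σσ²ᵢ + 2·Σσ_ij = 5.2920 + 2 × 2.6781 = 10.6482
α = (3/2)·(1 − 5.2920/10.6482) = 0.755

Cronbach's α = 0.755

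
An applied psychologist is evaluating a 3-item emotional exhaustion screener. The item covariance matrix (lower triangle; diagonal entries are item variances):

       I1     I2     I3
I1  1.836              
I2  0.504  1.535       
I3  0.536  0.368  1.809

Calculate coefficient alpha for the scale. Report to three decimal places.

coefficient alpha = 0.528

Σσᵢ² = 1.836 + 1.535 + 1.809 = 5.180
Sum of off-diagonal covariances = 1.408
σ²_T = 5.180 + 2 × 1.408 = 7.996
α = (k/(k−1))·(1 − Σσᵢ²/σ²_T) = (3/2)·(1 − 5.180/7.996) = 0.528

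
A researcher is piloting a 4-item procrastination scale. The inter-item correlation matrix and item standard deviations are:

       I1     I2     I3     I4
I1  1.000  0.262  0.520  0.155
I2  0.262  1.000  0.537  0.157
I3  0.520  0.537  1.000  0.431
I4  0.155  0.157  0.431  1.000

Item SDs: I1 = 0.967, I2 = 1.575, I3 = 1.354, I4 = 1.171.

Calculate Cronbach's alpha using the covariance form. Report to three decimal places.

Σσ²ᵢ = 0.967² + 1.575² + 1.354² + 1.171² = 6.6203
Covariances σ_ij = r_ij · s_i · s_j:
  σ(I1,I2) = 0.262 × 0.967 × 1.575 = 0.3990
  σ(I1,I3) = 0.520 × 0.967 × 1.354 = 0.6808
  σ(I1,I4) = 0.155 × 0.967 × 1.171 = 0.1755
  σ(I2,I3) = 0.537 × 1.575 × 1.354 = 1.1452
  σ(I2,I4) = 0.157 × 1.575 × 1.171 = 0.2896
  σ(I3,I4) = 0.431 × 1.354 × 1.171 = 0.6834
σ²_T = Σσ²ᵢ + 2·Σσ_ij = 6.6203 + 2 × 3.3735 = 13.3673
α = (4/3)·(1 − 6.6203/13.3673) = 0.673

α = 0.673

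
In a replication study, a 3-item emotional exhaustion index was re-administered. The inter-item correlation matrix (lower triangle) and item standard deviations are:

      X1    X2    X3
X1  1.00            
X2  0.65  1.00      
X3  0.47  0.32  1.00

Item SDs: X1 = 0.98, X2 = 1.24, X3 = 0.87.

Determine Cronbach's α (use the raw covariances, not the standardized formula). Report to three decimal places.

α = 0.728

Σσ²ᵢ = 0.98² + 1.24² + 0.87² = 3.2549
Covariances σ_ij = r_ij · s_i · s_j:
  σ(X1,X2) = 0.65 × 0.98 × 1.24 = 0.7899
  σ(X1,X3) = 0.47 × 0.98 × 0.87 = 0.4007
  σ(X2,X3) = 0.32 × 1.24 × 0.87 = 0.3452
σ²_T = Σσ²ᵢ + 2·Σσ_ij = 3.2549 + 2 × 1.5358 = 6.3265
α = (3/2)·(1 − 3.2549/6.3265) = 0.728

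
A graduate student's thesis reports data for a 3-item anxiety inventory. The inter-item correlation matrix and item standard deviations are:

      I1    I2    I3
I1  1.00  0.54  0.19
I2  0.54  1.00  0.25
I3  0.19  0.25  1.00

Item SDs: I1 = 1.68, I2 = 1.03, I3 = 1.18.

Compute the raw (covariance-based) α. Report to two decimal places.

α = 0.57

Σσ²ᵢ = 1.68² + 1.03² + 1.18² = 5.2757
Covariances σ_ij = r_ij · s_i · s_j:
  σ(I1,I2) = 0.54 × 1.68 × 1.03 = 0.9344
  σ(I1,I3) = 0.19 × 1.68 × 1.18 = 0.3767
  σ(I2,I3) = 0.25 × 1.03 × 1.18 = 0.3039
σ²_T = Σσ²ᵢ + 2·Σσ_ij = 5.2757 + 2 × 1.6150 = 8.5057
α = (3/2)·(1 − 5.2757/8.5057) = 0.57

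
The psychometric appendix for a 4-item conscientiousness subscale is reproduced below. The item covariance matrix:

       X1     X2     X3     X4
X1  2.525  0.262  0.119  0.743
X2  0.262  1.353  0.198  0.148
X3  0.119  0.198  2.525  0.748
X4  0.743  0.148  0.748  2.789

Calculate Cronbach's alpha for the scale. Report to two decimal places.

sum of item variances = 2.525 + 1.353 + 2.525 + 2.789 = 9.192
Σ_{i<j} σ_ij = 2.218
total variance = 9.192 + 2 × 2.218 = 13.628
α = (k/(k−1))·(1 − sum of item variances/total variance) = (4/3)·(1 − 9.192/13.628) = 0.43

α = 0.43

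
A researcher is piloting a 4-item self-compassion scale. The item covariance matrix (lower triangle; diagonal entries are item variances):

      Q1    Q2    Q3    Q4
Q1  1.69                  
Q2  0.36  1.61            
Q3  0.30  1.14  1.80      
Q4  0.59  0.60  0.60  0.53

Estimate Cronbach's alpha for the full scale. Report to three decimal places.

ΣVar(i) = 1.69 + 1.61 + 1.80 + 0.53 = 5.63
Sum of the distinct covariances = 3.59
σ²_T = 5.63 + 2 × 3.59 = 12.81
α = (k/(k−1))·(1 − ΣVar(i)/σ²_T) = (4/3)·(1 − 5.63/12.81) = 0.747

α = 0.747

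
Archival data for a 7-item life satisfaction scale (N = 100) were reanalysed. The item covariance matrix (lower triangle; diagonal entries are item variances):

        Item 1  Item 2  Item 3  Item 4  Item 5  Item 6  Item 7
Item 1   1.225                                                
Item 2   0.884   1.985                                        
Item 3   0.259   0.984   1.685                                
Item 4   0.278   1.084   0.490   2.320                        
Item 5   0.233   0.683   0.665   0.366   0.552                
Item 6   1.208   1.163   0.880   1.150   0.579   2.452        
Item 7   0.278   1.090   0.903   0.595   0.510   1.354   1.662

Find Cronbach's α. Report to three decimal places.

α = 0.845

Σσ²ᵢ = 1.225 + 1.985 + 1.685 + 2.320 + 0.552 + 2.452 + 1.662 = 11.881
Sum of off-diagonal covariances = 15.636
total variance = 11.881 + 2 × 15.636 = 43.153
α = (k/(k−1))·(1 − Σσ²ᵢ/total variance) = (7/6)·(1 − 11.881/43.153) = 0.845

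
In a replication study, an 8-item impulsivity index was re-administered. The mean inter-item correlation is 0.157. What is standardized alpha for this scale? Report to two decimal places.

Standardized α = k·r̄ / (1 + (k−1)·r̄) = 8 × 0.157 / (1 + 7 × 0.157)
  = 1.2560 / 2.0990 = 0.60

α = 0.60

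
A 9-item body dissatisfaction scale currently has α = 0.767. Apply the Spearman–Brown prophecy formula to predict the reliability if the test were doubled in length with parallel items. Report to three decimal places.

Length factor m = 2
α' = m·α / (1 + (m−1)·α)
   = 2 × 0.767 / (1 + (2 − 1) × 0.767)
   = 1.5340 / 1.7670 = 0.868

predicted reliability = 0.868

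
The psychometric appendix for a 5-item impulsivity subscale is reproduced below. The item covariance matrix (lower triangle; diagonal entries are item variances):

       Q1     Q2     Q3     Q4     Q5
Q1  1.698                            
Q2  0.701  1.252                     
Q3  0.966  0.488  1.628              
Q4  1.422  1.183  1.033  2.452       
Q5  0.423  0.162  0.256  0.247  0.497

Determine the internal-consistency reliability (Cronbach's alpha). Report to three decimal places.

α = 0.808

sum of item variances = 1.698 + 1.252 + 1.628 + 2.452 + 0.497 = 7.527
Sum of off-diagonal covariances = 6.881
total variance = 7.527 + 2 × 6.881 = 21.289
α = (k/(k−1))·(1 − sum of item variances/total variance) = (5/4)·(1 − 7.527/21.289) = 0.808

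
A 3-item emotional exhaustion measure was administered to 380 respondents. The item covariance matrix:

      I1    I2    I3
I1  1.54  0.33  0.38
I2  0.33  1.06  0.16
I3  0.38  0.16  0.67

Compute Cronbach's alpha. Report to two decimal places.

Cronbach's alpha = 0.52

Σσᵢ² = 1.54 + 1.06 + 0.67 = 3.27
Sum of off-diagonal covariances = 0.87
Var(T) = 3.27 + 2 × 0.87 = 5.01
α = (k/(k−1))·(1 − Σσᵢ²/Var(T)) = (3/2)·(1 − 3.27/5.01) = 0.52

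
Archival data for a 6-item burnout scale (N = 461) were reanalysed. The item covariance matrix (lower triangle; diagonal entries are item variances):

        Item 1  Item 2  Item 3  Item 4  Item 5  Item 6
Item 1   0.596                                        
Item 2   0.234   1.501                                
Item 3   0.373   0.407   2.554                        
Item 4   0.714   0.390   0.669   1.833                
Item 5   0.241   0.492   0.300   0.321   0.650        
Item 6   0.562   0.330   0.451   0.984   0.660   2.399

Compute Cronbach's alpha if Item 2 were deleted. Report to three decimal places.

α = 0.710

Remaining items: Item 1, Item 3, Item 4, Item 5, Item 6 (k = 5).
Σσᵢ² = 0.596 + 2.554 + 1.833 + 0.650 + 2.399 = 8.032
total variance = 8.032 + 2 × 5.275 = 18.582
α (item deleted) = (5/4)·(1 − 8.032/18.582) = 0.710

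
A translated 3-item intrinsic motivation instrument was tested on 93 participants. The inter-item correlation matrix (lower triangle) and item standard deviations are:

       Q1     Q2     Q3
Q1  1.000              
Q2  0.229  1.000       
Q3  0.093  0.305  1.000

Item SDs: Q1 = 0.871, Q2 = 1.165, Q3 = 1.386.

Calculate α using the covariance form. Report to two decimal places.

Σσ²ᵢ = 0.871² + 1.165² + 1.386² = 4.0369
Covariances σ_ij = r_ij · s_i · s_j:
  σ(Q1,Q2) = 0.229 × 0.871 × 1.165 = 0.2324
  σ(Q1,Q3) = 0.093 × 0.871 × 1.386 = 0.1123
  σ(Q2,Q3) = 0.305 × 1.165 × 1.386 = 0.4925
σ²_T = Σσ²ᵢ + 2·Σσ_ij = 4.0369 + 2 × 0.8372 = 5.7113
α = (3/2)·(1 − 4.0369/5.7113) = 0.44

α = 0.44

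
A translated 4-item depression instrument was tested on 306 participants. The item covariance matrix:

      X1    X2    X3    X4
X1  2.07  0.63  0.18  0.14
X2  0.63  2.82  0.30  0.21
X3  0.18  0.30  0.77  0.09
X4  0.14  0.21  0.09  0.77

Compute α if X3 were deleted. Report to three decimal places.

Remaining items: X1, X2, X4 (k = 3).
Σσ²ᵢ = 2.07 + 2.82 + 0.77 = 5.66
σ²_total = 5.66 + 2 × 0.98 = 7.62
α (item deleted) = (3/2)·(1 − 5.66/7.62) = 0.386

α = 0.386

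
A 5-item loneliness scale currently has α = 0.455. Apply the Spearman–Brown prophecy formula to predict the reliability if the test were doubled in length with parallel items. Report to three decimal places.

predicted reliability = 0.625

Length factor m = 2
α' = m·α / (1 + (m−1)·α)
   = 2 × 0.455 / (1 + (2 − 1) × 0.455)
   = 0.9100 / 1.4550 = 0.625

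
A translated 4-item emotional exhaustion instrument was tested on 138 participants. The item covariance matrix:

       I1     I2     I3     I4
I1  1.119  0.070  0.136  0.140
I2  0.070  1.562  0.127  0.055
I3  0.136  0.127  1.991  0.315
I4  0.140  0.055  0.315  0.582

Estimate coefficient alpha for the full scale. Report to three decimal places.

Σσ²ᵢ = 1.119 + 1.562 + 1.991 + 0.582 = 5.254
Sum of the distinct covariances = 0.843
total variance = 5.254 + 2 × 0.843 = 6.940
α = (k/(k−1))·(1 − Σσ²ᵢ/total variance) = (4/3)·(1 − 5.254/6.940) = 0.324

coefficient alpha = 0.324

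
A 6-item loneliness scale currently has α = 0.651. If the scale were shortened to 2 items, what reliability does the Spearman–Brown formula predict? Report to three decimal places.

predicted reliability = 0.383

Length factor m = 2/6 = 0.3333
α' = m·α / (1 − (1−m)·α)
   = 2/6 × 0.651 / (1 − (1 − 2/6) × 0.651)
   = 0.2170 / 0.5660 = 0.383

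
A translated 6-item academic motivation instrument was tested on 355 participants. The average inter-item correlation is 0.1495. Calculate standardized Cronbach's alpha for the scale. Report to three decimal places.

α = 0.513

Standardized α = k·r̄ / (1 + (k−1)·r̄) = 6 × 0.1495 / (1 + 5 × 0.1495)
  = 0.8970 / 1.7475 = 0.513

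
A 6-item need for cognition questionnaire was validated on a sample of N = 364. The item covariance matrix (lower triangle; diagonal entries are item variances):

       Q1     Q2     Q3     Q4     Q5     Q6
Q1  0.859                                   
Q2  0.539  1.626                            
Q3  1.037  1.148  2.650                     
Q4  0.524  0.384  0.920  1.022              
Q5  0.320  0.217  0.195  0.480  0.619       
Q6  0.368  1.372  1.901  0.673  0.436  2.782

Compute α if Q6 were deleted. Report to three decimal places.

Remaining items: Q1, Q2, Q3, Q4, Q5 (k = 5).
sum of item variances = 0.859 + 1.626 + 2.650 + 1.022 + 0.619 = 6.776
Var(T) = 6.776 + 2 × 5.764 = 18.304
α (item deleted) = (5/4)·(1 − 6.776/18.304) = 0.787

α = 0.787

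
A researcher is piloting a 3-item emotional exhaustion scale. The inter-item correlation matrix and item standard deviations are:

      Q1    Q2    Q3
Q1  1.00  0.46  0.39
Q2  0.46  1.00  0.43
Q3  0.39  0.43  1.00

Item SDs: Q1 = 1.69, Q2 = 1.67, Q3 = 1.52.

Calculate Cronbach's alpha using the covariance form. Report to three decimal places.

Σσ²ᵢ = 1.69² + 1.67² + 1.52² = 7.9554
Covariances σ_ij = r_ij · s_i · s_j:
  σ(Q1,Q2) = 0.46 × 1.69 × 1.67 = 1.2983
  σ(Q1,Q3) = 0.39 × 1.69 × 1.52 = 1.0018
  σ(Q2,Q3) = 0.43 × 1.67 × 1.52 = 1.0915
σ²_T = Σσ²ᵢ + 2·Σσ_ij = 7.9554 + 2 × 3.3916 = 14.7386
α = (3/2)·(1 − 7.9554/14.7386) = 0.690

α = 0.690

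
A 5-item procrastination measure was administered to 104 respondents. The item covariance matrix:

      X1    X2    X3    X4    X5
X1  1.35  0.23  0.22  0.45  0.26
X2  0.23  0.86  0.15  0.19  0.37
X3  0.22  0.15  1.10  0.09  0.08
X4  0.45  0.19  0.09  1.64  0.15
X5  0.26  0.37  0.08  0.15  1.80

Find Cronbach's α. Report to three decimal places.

sum of item variances = 1.35 + 0.86 + 1.10 + 1.64 + 1.80 = 6.75
Σ_{i<j} σ_ij = 2.19
Var(T) = 6.75 + 2 × 2.19 = 11.13
α = (k/(k−1))·(1 − sum of item variances/Var(T)) = (5/4)·(1 − 6.75/11.13) = 0.492

Cronbach's α = 0.492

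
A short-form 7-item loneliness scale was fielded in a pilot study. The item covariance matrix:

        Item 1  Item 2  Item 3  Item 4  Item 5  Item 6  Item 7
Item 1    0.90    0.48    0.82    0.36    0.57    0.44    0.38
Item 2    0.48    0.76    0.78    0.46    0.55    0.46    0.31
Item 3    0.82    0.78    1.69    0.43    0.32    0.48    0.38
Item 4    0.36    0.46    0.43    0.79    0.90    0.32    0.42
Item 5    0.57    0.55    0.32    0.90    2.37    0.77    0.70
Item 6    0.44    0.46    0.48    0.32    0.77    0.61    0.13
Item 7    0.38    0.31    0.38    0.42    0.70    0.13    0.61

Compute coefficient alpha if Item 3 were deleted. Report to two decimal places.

coefficient alpha = 0.85

Remaining items: Item 1, Item 2, Item 4, Item 5, Item 6, Item 7 (k = 6).
Σσᵢ² = 0.90 + 0.76 + 0.79 + 2.37 + 0.61 + 0.61 = 6.04
total variance = 6.04 + 2 × 7.25 = 20.54
α (item deleted) = (6/5)·(1 − 6.04/20.54) = 0.85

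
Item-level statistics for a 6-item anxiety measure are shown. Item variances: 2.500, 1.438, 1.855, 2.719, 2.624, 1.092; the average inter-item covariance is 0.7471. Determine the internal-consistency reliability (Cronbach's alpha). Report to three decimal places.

Σσ²ᵢ = 2.500 + 1.438 + 1.855 + 2.719 + 2.624 + 1.092 = 12.228
Sum of the 15 distinct covariances = 15 × 0.7471 = 11.2065
σ²_T = Σσ²ᵢ + 2·Σcov = 12.228 + 2 × 11.2065 = 34.6410
α = (6/5)·(1 − 12.228/34.6410) = 0.776

α = 0.776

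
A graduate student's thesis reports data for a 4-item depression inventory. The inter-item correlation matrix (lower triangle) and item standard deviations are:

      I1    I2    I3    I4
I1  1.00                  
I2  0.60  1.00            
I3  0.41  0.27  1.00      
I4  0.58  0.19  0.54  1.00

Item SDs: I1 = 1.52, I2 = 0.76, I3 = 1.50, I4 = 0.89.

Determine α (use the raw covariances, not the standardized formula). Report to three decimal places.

Σσ²ᵢ = 1.52² + 0.76² + 1.50² + 0.89² = 5.9301
Covariances σ_ij = r_ij · s_i · s_j:
  σ(I1,I2) = 0.60 × 1.52 × 0.76 = 0.6931
  σ(I1,I3) = 0.41 × 1.52 × 1.50 = 0.9348
  σ(I1,I4) = 0.58 × 1.52 × 0.89 = 0.7846
  σ(I2,I3) = 0.27 × 0.76 × 1.50 = 0.3078
  σ(I2,I4) = 0.19 × 0.76 × 0.89 = 0.1285
  σ(I3,I4) = 0.54 × 1.50 × 0.89 = 0.7209
σ²_T = Σσ²ᵢ + 2·Σσ_ij = 5.9301 + 2 × 3.5697 = 13.0695
α = (4/3)·(1 − 5.9301/13.0695) = 0.728

α = 0.728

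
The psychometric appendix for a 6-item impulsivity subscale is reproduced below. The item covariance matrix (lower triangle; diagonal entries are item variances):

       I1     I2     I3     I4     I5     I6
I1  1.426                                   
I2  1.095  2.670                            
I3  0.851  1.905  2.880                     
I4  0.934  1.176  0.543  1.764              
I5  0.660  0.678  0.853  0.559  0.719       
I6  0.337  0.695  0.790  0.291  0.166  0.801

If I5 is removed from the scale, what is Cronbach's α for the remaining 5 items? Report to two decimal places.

Remaining items: I1, I2, I3, I4, I6 (k = 5).
Σσᵢ² = 1.426 + 2.670 + 2.880 + 1.764 + 0.801 = 9.541
σ²_T = 9.541 + 2 × 8.617 = 26.775
α (item deleted) = (5/4)·(1 − 9.541/26.775) = 0.80

Cronbach's α = 0.80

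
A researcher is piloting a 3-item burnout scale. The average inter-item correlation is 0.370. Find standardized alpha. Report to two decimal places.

Standardized α = k·r̄ / (1 + (k−1)·r̄) = 3 × 0.370 / (1 + 2 × 0.370)
  = 1.1100 / 1.7400 = 0.64

α = 0.64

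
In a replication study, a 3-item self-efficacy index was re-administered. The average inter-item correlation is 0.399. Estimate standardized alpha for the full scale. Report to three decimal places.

α = 0.666

Standardized α = k·r̄ / (1 + (k−1)·r̄) = 3 × 0.399 / (1 + 2 × 0.399)
  = 1.1970 / 1.7980 = 0.666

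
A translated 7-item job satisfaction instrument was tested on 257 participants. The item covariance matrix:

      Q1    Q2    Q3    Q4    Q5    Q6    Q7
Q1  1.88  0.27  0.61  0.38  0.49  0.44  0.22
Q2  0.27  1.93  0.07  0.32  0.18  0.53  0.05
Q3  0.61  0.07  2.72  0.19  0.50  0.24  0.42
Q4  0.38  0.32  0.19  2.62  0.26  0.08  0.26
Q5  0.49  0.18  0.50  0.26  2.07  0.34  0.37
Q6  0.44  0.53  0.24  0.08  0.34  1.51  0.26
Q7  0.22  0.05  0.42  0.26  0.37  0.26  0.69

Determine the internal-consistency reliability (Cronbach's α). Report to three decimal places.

α = 0.573

sum of item variances = 1.88 + 1.93 + 2.72 + 2.62 + 2.07 + 1.51 + 0.69 = 13.42
Sum of off-diagonal covariances = 6.48
total variance = 13.42 + 2 × 6.48 = 26.38
α = (k/(k−1))·(1 − sum of item variances/total variance) = (7/6)·(1 − 13.42/26.38) = 0.573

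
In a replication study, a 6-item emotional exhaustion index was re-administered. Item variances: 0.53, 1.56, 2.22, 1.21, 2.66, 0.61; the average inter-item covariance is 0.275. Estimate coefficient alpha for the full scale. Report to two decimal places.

α = 0.58

Σσ²ᵢ = 0.53 + 1.56 + 2.22 + 1.21 + 2.66 + 0.61 = 8.79
Sum of the 15 distinct covariances = 15 × 0.275 = 4.125
σ²_total = Σσ²ᵢ + 2·Σcov = 8.79 + 2 × 4.125 = 17.040
α = (6/5)·(1 − 8.79/17.040) = 0.58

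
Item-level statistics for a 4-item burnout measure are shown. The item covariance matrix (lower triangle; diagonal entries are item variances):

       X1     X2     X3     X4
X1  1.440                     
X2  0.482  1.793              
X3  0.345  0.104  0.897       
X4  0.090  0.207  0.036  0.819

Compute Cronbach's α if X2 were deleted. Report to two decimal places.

Remaining items: X1, X3, X4 (k = 3).
ΣVar(i) = 1.440 + 0.897 + 0.819 = 3.156
σ²_T = 3.156 + 2 × 0.471 = 4.098
α (item deleted) = (3/2)·(1 − 3.156/4.098) = 0.34

Cronbach's α = 0.34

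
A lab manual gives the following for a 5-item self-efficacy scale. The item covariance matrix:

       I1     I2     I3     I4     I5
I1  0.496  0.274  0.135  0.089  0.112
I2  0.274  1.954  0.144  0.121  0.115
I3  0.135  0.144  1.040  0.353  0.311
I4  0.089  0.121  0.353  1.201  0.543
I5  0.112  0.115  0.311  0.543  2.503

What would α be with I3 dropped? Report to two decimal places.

α = 0.39

Remaining items: I1, I2, I4, I5 (k = 4).
Σσᵢ² = 0.496 + 1.954 + 1.201 + 2.503 = 6.154
σ²_T = 6.154 + 2 × 1.254 = 8.662
α (item deleted) = (4/3)·(1 − 6.154/8.662) = 0.39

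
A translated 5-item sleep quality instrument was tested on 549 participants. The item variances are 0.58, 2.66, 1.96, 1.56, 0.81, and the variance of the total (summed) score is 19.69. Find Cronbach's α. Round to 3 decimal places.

Cronbach's α = 0.769

Σσᵢ² = 0.58 + 2.66 + 1.96 + 1.56 + 0.81 = 7.57
α = (k/(k−1))·(1 − Σσᵢ²/σ²_total) = (5/4)·(1 − 7.57/19.69) = 0.769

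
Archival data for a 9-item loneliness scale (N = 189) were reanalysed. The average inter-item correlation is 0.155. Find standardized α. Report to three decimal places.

Standardized α = k·r̄ / (1 + (k−1)·r̄) = 9 × 0.155 / (1 + 8 × 0.155)
  = 1.3950 / 2.2400 = 0.623

α = 0.623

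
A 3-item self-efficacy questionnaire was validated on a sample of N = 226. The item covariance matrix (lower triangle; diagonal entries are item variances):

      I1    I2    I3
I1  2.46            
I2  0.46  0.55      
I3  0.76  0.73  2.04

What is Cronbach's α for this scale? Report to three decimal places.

Cronbach's α = 0.654

Σσᵢ² = 2.46 + 0.55 + 2.04 = 5.05
Σ_{i<j} σ_ij = 1.95
σ²_T = 5.05 + 2 × 1.95 = 8.95
α = (k/(k−1))·(1 − Σσᵢ²/σ²_T) = (3/2)·(1 − 5.05/8.95) = 0.654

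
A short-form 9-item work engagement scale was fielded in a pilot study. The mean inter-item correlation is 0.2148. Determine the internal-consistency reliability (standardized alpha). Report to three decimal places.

α = 0.711

Standardized α = k·r̄ / (1 + (k−1)·r̄) = 9 × 0.2148 / (1 + 8 × 0.2148)
  = 1.9332 / 2.7184 = 0.711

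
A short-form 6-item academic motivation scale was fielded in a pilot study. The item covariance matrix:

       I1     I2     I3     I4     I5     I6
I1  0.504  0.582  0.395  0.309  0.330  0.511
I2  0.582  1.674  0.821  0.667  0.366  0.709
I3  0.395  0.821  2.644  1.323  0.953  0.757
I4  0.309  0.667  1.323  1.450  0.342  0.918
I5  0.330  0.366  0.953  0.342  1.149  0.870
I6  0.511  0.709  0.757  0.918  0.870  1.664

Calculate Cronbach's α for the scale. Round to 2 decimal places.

sum of item variances = 0.504 + 1.674 + 2.644 + 1.450 + 1.149 + 1.664 = 9.085
Sum of off-diagonal covariances = 9.853
total variance = 9.085 + 2 × 9.853 = 28.791
α = (k/(k−1))·(1 − sum of item variances/total variance) = (6/5)·(1 − 9.085/28.791) = 0.82

α = 0.82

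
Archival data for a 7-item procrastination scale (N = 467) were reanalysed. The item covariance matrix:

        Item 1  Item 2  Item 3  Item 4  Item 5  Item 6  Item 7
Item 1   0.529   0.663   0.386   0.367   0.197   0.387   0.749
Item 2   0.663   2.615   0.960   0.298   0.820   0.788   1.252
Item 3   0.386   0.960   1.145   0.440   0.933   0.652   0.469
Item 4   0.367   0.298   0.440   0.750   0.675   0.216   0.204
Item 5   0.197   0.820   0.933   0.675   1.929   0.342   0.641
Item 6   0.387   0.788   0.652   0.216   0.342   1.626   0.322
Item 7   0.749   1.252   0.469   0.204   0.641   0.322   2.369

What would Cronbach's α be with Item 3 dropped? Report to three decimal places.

α = 0.741

Remaining items: Item 1, Item 2, Item 4, Item 5, Item 6, Item 7 (k = 6).
ΣVar(i) = 0.529 + 2.615 + 0.750 + 1.929 + 1.626 + 2.369 = 9.818
σ²_total = 9.818 + 2 × 7.921 = 25.660
α (item deleted) = (6/5)·(1 − 9.818/25.660) = 0.741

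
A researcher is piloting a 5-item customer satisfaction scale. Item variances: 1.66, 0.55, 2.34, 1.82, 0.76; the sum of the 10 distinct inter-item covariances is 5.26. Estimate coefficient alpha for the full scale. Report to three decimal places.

sum of item variances = 1.66 + 0.55 + 2.34 + 1.82 + 0.76 = 7.13
Sum of distinct covariances = 5.26
Var(T) = sum of item variances + 2·Σcov = 7.13 + 2 × 5.26 = 17.65
α = (5/4)·(1 − 7.13/17.65) = 0.745

coefficient alpha = 0.745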